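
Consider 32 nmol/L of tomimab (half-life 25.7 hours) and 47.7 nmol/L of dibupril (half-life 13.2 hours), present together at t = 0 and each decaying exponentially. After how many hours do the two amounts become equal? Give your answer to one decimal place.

Set 32·(1/2)^(t/25.7) = 47.7·(1/2)^(t/13.2).
Taking log₂: log₂(32/47.7) = t·(1/25.7 − 1/13.2).
log₂(0.67086) = -0.57592; 1/25.7 − 1/13.2 = -0.036847.
t = -0.57592 / -0.036847 ≈ 15.63 hours.

15.6 hours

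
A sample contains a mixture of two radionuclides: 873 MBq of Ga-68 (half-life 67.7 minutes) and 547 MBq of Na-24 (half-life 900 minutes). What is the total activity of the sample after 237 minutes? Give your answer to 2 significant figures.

Ga-68: 873 × (1/2)^(237/67.7) = 873 × (1/2)^3.5007 ≈ 77.124 MBq.
Na-24: 547 × (1/2)^(237/900) = 547 × (1/2)^0.26333 ≈ 455.74 MBq.
Total = 77.124 + 455.74 ≈ 532.86 MBq.

530 MBq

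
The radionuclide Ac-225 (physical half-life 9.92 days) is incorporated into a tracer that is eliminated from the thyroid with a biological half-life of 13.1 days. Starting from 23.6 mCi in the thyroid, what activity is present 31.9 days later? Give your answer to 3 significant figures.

0.470 mCi

1/t_eff = 1/t_phys + 1/t_biol = 1/9.92 + 1/13.1 = 0.17714 per day.
t_eff = 9.92 × 13.1 / (9.92 + 13.1) ≈ 5.6452 days.
Remaining = 23.6 × (1/2)^(31.9/5.6452) = 23.6 × (1/2)^5.6508 ≈ 0.46972 mCi.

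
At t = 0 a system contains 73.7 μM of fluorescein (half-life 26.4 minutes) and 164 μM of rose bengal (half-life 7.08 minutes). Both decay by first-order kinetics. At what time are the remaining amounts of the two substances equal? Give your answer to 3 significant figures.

11.2 minutes

Set 73.7·(1/2)^(t/26.4) = 164·(1/2)^(t/7.08).
Taking log₂: log₂(73.7/164) = t·(1/26.4 − 1/7.08).
log₂(0.44939) = -1.154; 1/26.4 − 1/7.08 = -0.10336.
t = -1.154 / -0.10336 ≈ 11.164 minutes.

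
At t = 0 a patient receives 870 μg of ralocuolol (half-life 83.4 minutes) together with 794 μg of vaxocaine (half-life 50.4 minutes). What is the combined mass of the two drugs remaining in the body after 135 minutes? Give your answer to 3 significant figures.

ralocuolol: 870 × (1/2)^(135/83.4) = 870 × (1/2)^1.6187 ≈ 283.3 μg.
vaxocaine: 794 × (1/2)^(135/50.4) = 794 × (1/2)^2.6786 ≈ 124.02 μg.
Total = 283.3 + 124.02 ≈ 407.32 μg.

407 μg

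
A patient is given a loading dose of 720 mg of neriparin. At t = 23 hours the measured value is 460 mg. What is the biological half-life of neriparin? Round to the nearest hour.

A/A₀ = 460/720 ≈ 0.63889.
n = log₂(1.5652) ≈ 0.64636 half-lives elapsed in 23 hours.
t½ = 23/0.64636 ≈ 35.584 hours.

36 hours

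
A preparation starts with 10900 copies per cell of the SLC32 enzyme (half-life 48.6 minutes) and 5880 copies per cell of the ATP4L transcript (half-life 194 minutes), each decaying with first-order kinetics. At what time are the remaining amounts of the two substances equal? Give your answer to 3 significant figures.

Set 10900·(1/2)^(t/48.6) = 5880·(1/2)^(t/194).
Taking log₂: log₂(10900/5880) = t·(1/48.6 − 1/194).
log₂(1.8537) = 0.89044; 1/48.6 − 1/194 = 0.015421.
t = 0.89044 / 0.015421 ≈ 57.74 minutes.

57.7 minutes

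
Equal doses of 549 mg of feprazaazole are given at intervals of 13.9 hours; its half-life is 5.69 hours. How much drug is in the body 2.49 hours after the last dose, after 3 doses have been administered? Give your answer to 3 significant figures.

The 3 doses were given 30.29, 16.39, 2.49 hours ago.
Total = 549·(1/2)^(30.29/5.69) + 549·(1/2)^(16.39/5.69) + 549·(1/2)^(2.49/5.69)
      = 13.711 + 74.552 + 405.36 ≈ 493.62 mg.

494 mg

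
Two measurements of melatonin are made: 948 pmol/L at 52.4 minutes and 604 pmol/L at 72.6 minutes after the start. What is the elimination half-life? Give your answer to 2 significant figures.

31 minutes

Over Δt = 72.6 − 52.4 = 20.2 minutes, the level fell by a factor of 948/604 ≈ 1.5695.
n = log₂(1.5695) ≈ 0.65034 half-lives, so t½ = 20.2/0.65034 ≈ 31.061 minutes.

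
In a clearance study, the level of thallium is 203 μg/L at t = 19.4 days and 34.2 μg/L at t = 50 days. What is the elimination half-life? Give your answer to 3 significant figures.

Over Δt = 50 − 19.4 = 30.6 days, the level fell by a factor of 203/34.2 ≈ 5.9357.
n = log₂(5.9357) ≈ 2.5694 half-lives, so t½ = 30.6/2.5694 ≈ 11.909 days.

11.9 days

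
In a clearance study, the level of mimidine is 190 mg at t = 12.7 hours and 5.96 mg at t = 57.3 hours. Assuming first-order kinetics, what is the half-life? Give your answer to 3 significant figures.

Over Δt = 57.3 − 12.7 = 44.6 hours, the level fell by a factor of 190/5.96 ≈ 31.879.
n = log₂(31.879) ≈ 4.9945 half-lives, so t½ = 44.6/4.9945 ≈ 8.9297 hours.

8.93 hours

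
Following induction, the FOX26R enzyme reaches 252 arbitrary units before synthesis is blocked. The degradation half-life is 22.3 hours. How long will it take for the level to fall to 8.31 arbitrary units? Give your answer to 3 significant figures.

110 hours

Fraction remaining = 8.31/252 ≈ 0.032976.
n = log₂(252/8.31) = ln(30.325)/ln 2 ≈ 4.9224 half-lives.
t = n × t½ = 4.9224 × 22.3 ≈ 109.77 hours.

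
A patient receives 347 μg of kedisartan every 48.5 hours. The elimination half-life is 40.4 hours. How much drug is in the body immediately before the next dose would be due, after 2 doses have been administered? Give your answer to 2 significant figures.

220 μg

The 2 doses were given 97, 48.5 hours ago.
Total = 347·(1/2)^(97/40.4) + 347·(1/2)^(48.5/40.4)
      = 65.699 + 150.99 ≈ 216.69 μg.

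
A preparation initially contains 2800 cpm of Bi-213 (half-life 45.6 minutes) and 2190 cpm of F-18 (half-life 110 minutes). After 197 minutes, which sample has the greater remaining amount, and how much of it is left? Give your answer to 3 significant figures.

F-18, 633 cpm

Bi-213: 2800 × (1/2)^4.3202 ≈ 140.17 cpm.
F-18: 2190 × (1/2)^1.7909 ≈ 632.89 cpm.
F-18 has more remaining, at ≈ 632.89 cpm.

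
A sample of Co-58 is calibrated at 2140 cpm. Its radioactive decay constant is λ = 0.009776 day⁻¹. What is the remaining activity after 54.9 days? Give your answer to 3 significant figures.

1250 cpm

t½ = ln 2 / λ = 0.69315 / 0.009776 ≈ 70.903 days.
Number of half-lives: n = 54.9/70.903 ≈ 0.7743.
Remaining = 2140 × (1/2)^0.7743 = 2140 × 0.58467 ≈ 1251.2 cpm.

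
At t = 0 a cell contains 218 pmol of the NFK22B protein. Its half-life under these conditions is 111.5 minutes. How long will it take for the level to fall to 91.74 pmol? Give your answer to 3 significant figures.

Fraction remaining = 91.74/218 ≈ 0.42083.
n = log₂(218/91.74) = ln(2.3763)/ln 2 ≈ 1.2487 half-lives.
t = n × t½ = 1.2487 × 111.5 ≈ 139.23 minutes.

139 minutes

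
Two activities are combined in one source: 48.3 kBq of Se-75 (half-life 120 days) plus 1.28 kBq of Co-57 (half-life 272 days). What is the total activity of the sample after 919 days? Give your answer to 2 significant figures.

0.36 kBq

Se-75: 48.3 × (1/2)^(919/120) = 48.3 × (1/2)^7.6583 ≈ 0.23909 kBq.
Co-57: 1.28 × (1/2)^(919/272) = 1.28 × (1/2)^3.3787 ≈ 0.12306 kBq.
Total = 0.23909 + 0.12306 ≈ 0.36215 kBq.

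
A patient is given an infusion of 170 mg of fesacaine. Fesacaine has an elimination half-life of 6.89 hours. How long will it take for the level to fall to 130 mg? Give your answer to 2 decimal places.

Fraction remaining = 130/170 ≈ 0.76471.
n = log₂(170/130) = ln(1.3077)/ln 2 ≈ 0.38702 half-lives.
t = n × t½ = 0.38702 × 6.89 ≈ 2.6666 hours.

2.67 hours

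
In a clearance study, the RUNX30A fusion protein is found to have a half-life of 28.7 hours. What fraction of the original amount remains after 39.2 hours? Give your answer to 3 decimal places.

n = 39.2/28.7 ≈ 1.3659 half-lives.
Fraction remaining = (1/2)^1.3659 ≈ 0.388.

0.388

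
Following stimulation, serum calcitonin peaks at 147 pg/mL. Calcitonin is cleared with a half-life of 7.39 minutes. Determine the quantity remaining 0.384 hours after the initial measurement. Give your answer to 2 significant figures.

Convert the elapsed time: 0.384 hours = 23.04 minutes.
Number of half-lives: n = 23.04/7.39 ≈ 3.1177.
Remaining = 147 × (1/2)^3.1177 = 147 × 0.1152 ≈ 16.935 pg/mL.

17 pg/mL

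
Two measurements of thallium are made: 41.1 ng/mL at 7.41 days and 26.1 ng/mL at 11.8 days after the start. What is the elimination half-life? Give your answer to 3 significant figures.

Over Δt = 11.8 − 7.41 = 4.39 days, the level fell by a factor of 41.1/26.1 ≈ 1.5747.
n = log₂(1.5747) ≈ 0.65509 half-lives, so t½ = 4.39/0.65509 ≈ 6.7014 days.

6.70 days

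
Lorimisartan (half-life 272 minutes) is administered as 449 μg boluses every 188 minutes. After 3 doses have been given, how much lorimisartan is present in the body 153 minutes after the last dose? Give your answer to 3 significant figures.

609 μg

The 3 doses were given 529, 341, 153 minutes ago.
Total = 449·(1/2)^(529/272) + 449·(1/2)^(341/272) + 449·(1/2)^(153/272)
      = 116.62 + 188.3 + 304.03 ≈ 608.95 μg.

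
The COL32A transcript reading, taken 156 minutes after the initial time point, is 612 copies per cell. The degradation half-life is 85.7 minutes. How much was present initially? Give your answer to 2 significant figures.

2200 copies per cell

Number of half-lives elapsed: n = 156/85.7 ≈ 1.8203.
A₀ = A × 2^n = 612 × 2^1.8203 = 612 × 3.5316 ≈ 2161.3 copies per cell.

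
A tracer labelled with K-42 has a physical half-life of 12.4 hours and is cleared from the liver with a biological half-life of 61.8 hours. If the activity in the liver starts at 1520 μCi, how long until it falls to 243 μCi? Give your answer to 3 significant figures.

1/t_eff = 1/t_phys + 1/t_biol = 1/12.4 + 1/61.8 = 0.096826 per hour.
t_eff = 12.4 × 61.8 / (12.4 + 61.8) ≈ 10.328 hours.
n = log₂(1520/243) ≈ 2.645; t = 2.645 × 10.328 ≈ 27.317 hours.

27.3 hours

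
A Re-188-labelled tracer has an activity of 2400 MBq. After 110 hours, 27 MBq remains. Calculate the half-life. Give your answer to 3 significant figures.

17.0 hours

A/A₀ = 27/2400 ≈ 0.01125.
n = log₂(88.889) ≈ 6.4739 half-lives elapsed in 110 hours.
t½ = 110/6.4739 ≈ 16.991 hours.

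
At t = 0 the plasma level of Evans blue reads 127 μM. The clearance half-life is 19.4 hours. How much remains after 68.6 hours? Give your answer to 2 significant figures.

11 μM

Number of half-lives: n = 68.6/19.4 ≈ 3.5361.
Remaining = 127 × (1/2)^3.5361 = 127 × 0.086205 ≈ 10.948 μM.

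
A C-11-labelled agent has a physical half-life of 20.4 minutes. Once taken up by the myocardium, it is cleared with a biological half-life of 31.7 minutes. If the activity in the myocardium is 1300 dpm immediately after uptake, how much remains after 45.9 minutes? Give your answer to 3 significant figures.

100 dpm

1/t_eff = 1/t_phys + 1/t_biol = 1/20.4 + 1/31.7 = 0.080565 per minute.
t_eff = 20.4 × 31.7 / (20.4 + 31.7) ≈ 12.412 minutes.
Remaining = 1300 × (1/2)^(45.9/12.412) = 1300 × (1/2)^3.6979 ≈ 100.17 dpm.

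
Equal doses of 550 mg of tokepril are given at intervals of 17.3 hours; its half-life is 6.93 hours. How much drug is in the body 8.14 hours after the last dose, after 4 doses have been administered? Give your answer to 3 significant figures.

296 mg

The 4 doses were given 60.04, 42.74, 25.44, 8.14 hours ago.
Total = 550·(1/2)^(60.04/6.93) + 550·(1/2)^(42.74/6.93) + 550·(1/2)^(25.44/6.93) + 550·(1/2)^(8.14/6.93)
      = 1.3561 + 7.6523 + 43.18 + 243.65 ≈ 295.84 mg.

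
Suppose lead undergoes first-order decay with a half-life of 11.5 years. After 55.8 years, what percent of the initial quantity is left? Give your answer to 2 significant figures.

n = 55.8/11.5 ≈ 4.8522 half-lives.
Fraction remaining = (1/2)^4.8522 ≈ 0.034622, i.e. 3.4622%.

3.5%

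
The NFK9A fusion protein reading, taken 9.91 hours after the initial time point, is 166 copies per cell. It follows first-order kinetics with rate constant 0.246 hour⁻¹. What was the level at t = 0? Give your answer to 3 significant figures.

1900 copies per cell

t½ = ln 2 / k = 0.69315 / 0.246 ≈ 2.8177 hours.
Number of half-lives elapsed: n = 9.91/2.8177 ≈ 3.5171.
A₀ = A × 2^n = 166 × 2^3.5171 = 166 × 11.449 ≈ 1900.5 copies per cell.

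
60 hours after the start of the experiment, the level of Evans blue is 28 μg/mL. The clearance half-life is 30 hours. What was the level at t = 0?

Number of half-lives elapsed: n = 60/30 ≈ 2.
A₀ = A × 2^n = 28 × 2^2 = 28 × 4 ≈ 112 μg/mL.

112 μg/mL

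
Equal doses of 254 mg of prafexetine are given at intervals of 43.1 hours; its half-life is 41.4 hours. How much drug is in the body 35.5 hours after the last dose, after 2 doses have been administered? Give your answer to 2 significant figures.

210 mg

The 2 doses were given 78.6, 35.5 hours ago.
Total = 254·(1/2)^(78.6/41.4) + 254·(1/2)^(35.5/41.4)
      = 68.126 + 140.19 ≈ 208.31 mg.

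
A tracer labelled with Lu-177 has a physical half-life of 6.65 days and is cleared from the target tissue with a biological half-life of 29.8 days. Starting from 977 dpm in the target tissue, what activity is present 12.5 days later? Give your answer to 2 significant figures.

200 dpm

1/t_eff = 1/t_phys + 1/t_biol = 1/6.65 + 1/29.8 = 0.18393 per day.
t_eff = 6.65 × 29.8 / (6.65 + 29.8) ≈ 5.4368 days.
Remaining = 977 × (1/2)^(12.5/5.4368) = 977 × (1/2)^2.2992 ≈ 198.51 dpm.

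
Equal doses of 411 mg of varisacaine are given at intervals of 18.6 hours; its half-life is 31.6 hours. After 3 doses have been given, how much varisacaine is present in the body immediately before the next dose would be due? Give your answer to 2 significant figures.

580 mg

The 3 doses were given 55.8, 37.2, 18.6 hours ago.
Total = 411·(1/2)^(55.8/31.6) + 411·(1/2)^(37.2/31.6) + 411·(1/2)^(18.6/31.6)
      = 120.86 + 181.75 + 273.31 ≈ 575.91 mg.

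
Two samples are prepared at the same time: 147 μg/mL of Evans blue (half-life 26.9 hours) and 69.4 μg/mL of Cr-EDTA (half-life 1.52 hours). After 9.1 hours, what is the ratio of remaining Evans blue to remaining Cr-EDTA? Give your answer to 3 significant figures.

Evans blue: 147 × (1/2)^(9.1/26.9) = 147 × (1/2)^0.33829 ≈ 116.27 μg/mL.
Cr-EDTA: 69.4 × (1/2)^(9.1/1.52) = 69.4 × (1/2)^5.9868 ≈ 1.0943 μg/mL.
Ratio ≈ 116.27 / 1.0943 ≈ 106.25.

106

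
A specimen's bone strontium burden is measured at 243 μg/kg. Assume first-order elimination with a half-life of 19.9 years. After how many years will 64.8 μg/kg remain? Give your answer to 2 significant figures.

38 years

Fraction remaining = 64.8/243 ≈ 0.26667.
n = log₂(243/64.8) = ln(3.75)/ln 2 ≈ 1.9069 half-lives.
t = n × t½ = 1.9069 × 19.9 ≈ 37.947 years.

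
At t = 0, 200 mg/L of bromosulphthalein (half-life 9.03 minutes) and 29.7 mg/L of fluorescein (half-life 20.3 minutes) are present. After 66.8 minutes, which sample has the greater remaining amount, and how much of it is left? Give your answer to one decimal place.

bromosulphthalein: 200 × (1/2)^7.3976 ≈ 1.1862 mg/L.
fluorescein: 29.7 × (1/2)^3.2906 ≈ 3.0351 mg/L.
Fluorescein has more remaining, at ≈ 3.0351 mg/L.

fluorescein, 3.0 mg/L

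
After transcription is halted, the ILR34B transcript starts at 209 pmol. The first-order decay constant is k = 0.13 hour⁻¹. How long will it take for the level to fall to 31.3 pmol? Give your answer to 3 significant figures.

14.6 hours

t½ = ln 2 / k = 0.69315 / 0.13 ≈ 5.3319 hours.
Fraction remaining = 31.3/209 ≈ 0.14976.
n = log₂(209/31.3) = ln(6.6773)/ln 2 ≈ 2.7393 half-lives.
t = n × t½ = 2.7393 × 5.3319 ≈ 14.606 hours.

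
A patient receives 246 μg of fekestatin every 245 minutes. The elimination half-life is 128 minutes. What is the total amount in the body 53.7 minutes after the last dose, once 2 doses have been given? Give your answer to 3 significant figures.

The 2 doses were given 298.7, 53.7 minutes ago.
Total = 246·(1/2)^(298.7/128) + 246·(1/2)^(53.7/128)
      = 48.804 + 183.93 ≈ 232.73 μg.

233 μg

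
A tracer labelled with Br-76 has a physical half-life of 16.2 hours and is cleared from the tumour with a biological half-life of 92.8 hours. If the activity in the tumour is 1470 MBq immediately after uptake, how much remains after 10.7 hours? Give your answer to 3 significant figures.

1/t_eff = 1/t_phys + 1/t_biol = 1/16.2 + 1/92.8 = 0.072504 per hour.
t_eff = 16.2 × 92.8 / (16.2 + 92.8) ≈ 13.792 hours.
Remaining = 1470 × (1/2)^(10.7/13.792) = 1470 × (1/2)^0.7758 ≈ 858.58 MBq.

859 MBq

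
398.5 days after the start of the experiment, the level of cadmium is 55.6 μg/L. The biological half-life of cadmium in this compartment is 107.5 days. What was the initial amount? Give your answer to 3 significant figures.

726 μg/L

Number of half-lives elapsed: n = 398.5/107.5 ≈ 3.707.
A₀ = A × 2^n = 55.6 × 2^3.707 = 55.6 × 13.059 ≈ 726.08 μg/L.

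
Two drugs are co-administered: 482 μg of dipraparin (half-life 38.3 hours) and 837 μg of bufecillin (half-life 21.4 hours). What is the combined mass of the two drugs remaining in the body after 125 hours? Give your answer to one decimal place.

64.8 μg

dipraparin: 482 × (1/2)^(125/38.3) = 482 × (1/2)^3.2637 ≈ 50.185 μg.
bufecillin: 837 × (1/2)^(125/21.4) = 837 × (1/2)^5.8411 ≈ 14.601 μg.
Total = 50.185 + 14.601 ≈ 64.786 μg.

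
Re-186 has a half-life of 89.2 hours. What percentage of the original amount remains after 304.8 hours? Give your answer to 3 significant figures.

n = 304.8/89.2 ≈ 3.417 half-lives.
Fraction remaining = (1/2)^3.417 ≈ 0.09362, i.e. 9.362%.

9.36%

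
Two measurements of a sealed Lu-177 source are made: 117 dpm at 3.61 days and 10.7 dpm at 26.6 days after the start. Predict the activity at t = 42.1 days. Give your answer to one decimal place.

Over Δt = 26.6 − 3.61 = 22.99 days, the level fell by a factor of 117/10.7 ≈ 10.935.
n = log₂(10.935) ≈ 3.4508 half-lives, so t½ = 22.99/3.4508 ≈ 6.6622 days.
From t = 26.6 to t = 42.1: 10.7 × (1/2)^((42.1−26.6)/6.6622) ≈ 2.1331 dpm.

2.1 dpm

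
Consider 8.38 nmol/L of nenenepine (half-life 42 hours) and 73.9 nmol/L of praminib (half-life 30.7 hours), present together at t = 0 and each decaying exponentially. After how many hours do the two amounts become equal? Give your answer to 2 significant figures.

360 hours

Set 8.38·(1/2)^(t/42) = 73.9·(1/2)^(t/30.7).
Taking log₂: log₂(8.38/73.9) = t·(1/42 − 1/30.7).
log₂(0.1134) = -3.1406; 1/42 − 1/30.7 = -0.0087638.
t = -3.1406 / -0.0087638 ≈ 358.36 hours.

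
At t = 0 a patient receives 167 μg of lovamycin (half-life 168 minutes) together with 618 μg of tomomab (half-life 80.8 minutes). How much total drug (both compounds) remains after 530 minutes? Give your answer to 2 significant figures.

25 μg

lovamycin: 167 × (1/2)^(530/168) = 167 × (1/2)^3.1548 ≈ 18.752 μg.
tomomab: 618 × (1/2)^(530/80.8) = 618 × (1/2)^6.5594 ≈ 6.5526 μg.
Total = 18.752 + 6.5526 ≈ 25.304 μg.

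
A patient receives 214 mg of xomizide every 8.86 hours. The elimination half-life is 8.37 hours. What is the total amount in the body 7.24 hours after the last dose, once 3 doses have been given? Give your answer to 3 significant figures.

201 mg

The 3 doses were given 24.96, 16.1, 7.24 hours ago.
Total = 214·(1/2)^(24.96/8.37) + 214·(1/2)^(16.1/8.37) + 214·(1/2)^(7.24/8.37)
      = 27.084 + 56.412 + 117.5 ≈ 200.99 mg.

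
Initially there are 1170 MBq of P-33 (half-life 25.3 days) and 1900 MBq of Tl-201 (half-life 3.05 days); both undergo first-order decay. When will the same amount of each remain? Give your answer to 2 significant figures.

Set 1170·(1/2)^(t/25.3) = 1900·(1/2)^(t/3.05).
Taking log₂: log₂(1170/1900) = t·(1/25.3 − 1/3.05).
log₂(0.61579) = -0.69949; 1/25.3 − 1/3.05 = -0.28834.
t = -0.69949 / -0.28834 ≈ 2.4259 days.

2.4 days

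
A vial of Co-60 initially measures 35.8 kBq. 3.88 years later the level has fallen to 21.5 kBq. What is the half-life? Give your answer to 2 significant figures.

A/A₀ = 21.5/35.8 ≈ 0.60056.
n = log₂(1.6651) ≈ 0.73562 half-lives elapsed in 3.88 years.
t½ = 3.88/0.73562 ≈ 5.2744 years.

5.3 years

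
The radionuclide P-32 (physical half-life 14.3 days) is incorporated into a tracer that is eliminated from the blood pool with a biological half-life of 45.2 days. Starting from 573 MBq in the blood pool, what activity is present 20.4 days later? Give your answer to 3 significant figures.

1/t_eff = 1/t_phys + 1/t_biol = 1/14.3 + 1/45.2 = 0.092054 per day.
t_eff = 14.3 × 45.2 / (14.3 + 45.2) ≈ 10.863 days.
Remaining = 573 × (1/2)^(20.4/10.863) = 573 × (1/2)^1.8779 ≈ 155.9 MBq.

156 MBq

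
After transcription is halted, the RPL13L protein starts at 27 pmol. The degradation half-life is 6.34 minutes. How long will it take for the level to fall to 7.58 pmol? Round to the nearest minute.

Fraction remaining = 7.58/27 ≈ 0.28074.
n = log₂(27/7.58) = ln(3.562)/ln 2 ≈ 1.8327 half-lives.
t = n × t½ = 1.8327 × 6.34 ≈ 11.619 minutes.

12 minutes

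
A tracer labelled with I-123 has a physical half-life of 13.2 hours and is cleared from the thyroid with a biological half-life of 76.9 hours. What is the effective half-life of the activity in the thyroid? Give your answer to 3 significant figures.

1/t_eff = 1/t_phys + 1/t_biol = 1/13.2 + 1/76.9 = 0.088761 per hour.
t_eff = 13.2 × 76.9 / (13.2 + 76.9) ≈ 11.266 hours.

11.3 hours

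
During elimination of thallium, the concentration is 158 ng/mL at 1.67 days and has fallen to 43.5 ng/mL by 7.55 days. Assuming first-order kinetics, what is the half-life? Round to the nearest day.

3 days

Over Δt = 7.55 − 1.67 = 5.88 days, the level fell by a factor of 158/43.5 ≈ 3.6322.
n = log₂(3.6322) ≈ 1.8608 half-lives, so t½ = 5.88/1.8608 ≈ 3.1599 days.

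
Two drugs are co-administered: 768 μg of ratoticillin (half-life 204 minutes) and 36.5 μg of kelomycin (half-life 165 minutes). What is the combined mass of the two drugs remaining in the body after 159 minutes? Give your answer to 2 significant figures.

ratoticillin: 768 × (1/2)^(159/204) = 768 × (1/2)^0.77941 ≈ 447.44 μg.
kelomycin: 36.5 × (1/2)^(159/165) = 36.5 × (1/2)^0.96364 ≈ 18.716 μg.
Total = 447.44 + 18.716 ≈ 466.16 μg.

470 μg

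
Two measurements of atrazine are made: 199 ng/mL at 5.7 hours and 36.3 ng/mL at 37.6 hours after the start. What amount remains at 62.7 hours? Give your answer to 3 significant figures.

Over Δt = 37.6 − 5.7 = 31.9 hours, the level fell by a factor of 199/36.3 ≈ 5.4821.
n = log₂(5.4821) ≈ 2.4547 half-lives, so t½ = 31.9/2.4547 ≈ 12.995 hours.
From t = 37.6 to t = 62.7: 36.3 × (1/2)^((62.7−37.6)/12.995) ≈ 9.5165 ng/mL.

9.52 ng/mL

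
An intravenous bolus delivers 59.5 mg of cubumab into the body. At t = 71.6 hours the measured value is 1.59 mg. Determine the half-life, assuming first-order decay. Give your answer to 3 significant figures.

13.7 hours

A/A₀ = 1.59/59.5 ≈ 0.026723.
n = log₂(37.421) ≈ 5.2258 half-lives elapsed in 71.6 hours.
t½ = 71.6/5.2258 ≈ 13.701 hours.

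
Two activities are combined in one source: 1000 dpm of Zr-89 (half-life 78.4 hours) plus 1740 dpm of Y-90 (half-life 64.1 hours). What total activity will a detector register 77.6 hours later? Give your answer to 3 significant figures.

Zr-89: 1000 × (1/2)^(77.6/78.4) = 1000 × (1/2)^0.9898 ≈ 503.55 dpm.
Y-90: 1740 × (1/2)^(77.6/64.1) = 1740 × (1/2)^1.2106 ≈ 751.83 dpm.
Total = 503.55 + 751.83 ≈ 1255.4 dpm.

1260 dpm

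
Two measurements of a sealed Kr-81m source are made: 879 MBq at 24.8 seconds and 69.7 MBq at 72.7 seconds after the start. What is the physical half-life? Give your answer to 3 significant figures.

13.1 seconds

Over Δt = 72.7 − 24.8 = 47.9 seconds, the level fell by a factor of 879/69.7 ≈ 12.611.
n = log₂(12.611) ≈ 3.6566 half-lives, so t½ = 47.9/3.6566 ≈ 13.099 seconds.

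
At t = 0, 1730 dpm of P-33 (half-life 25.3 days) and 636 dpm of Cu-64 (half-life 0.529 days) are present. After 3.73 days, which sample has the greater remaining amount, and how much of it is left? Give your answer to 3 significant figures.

P-33, 1560 dpm

P-33: 1730 × (1/2)^0.14743 ≈ 1561.9 dpm.
Cu-64: 636 × (1/2)^7.051 ≈ 4.796 dpm.
P-33 has more remaining, at ≈ 1561.9 dpm.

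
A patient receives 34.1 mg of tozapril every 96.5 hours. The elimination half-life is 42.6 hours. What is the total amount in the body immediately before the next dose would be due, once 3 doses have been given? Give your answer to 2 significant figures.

8.9 mg

The 3 doses were given 289.5, 193, 96.5 hours ago.
Total = 34.1·(1/2)^(289.5/42.6) + 34.1·(1/2)^(193/42.6) + 34.1·(1/2)^(96.5/42.6)
      = 0.30692 + 1.4755 + 7.0932 ≈ 8.8756 mg.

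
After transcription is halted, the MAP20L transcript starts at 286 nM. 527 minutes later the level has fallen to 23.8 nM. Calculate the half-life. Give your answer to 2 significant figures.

A/A₀ = 23.8/286 ≈ 0.083217.
n = log₂(12.017) ≈ 3.587 half-lives elapsed in 527 minutes.
t½ = 527/3.587 ≈ 146.92 minutes.

150 minutes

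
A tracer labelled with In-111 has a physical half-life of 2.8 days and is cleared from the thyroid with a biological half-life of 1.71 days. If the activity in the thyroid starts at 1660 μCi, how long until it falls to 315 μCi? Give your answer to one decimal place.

1/t_eff = 1/t_phys + 1/t_biol = 1/2.8 + 1/1.71 = 0.94194 per day.
t_eff = 2.8 × 1.71 / (2.8 + 1.71) ≈ 1.0616 days.
n = log₂(1660/315) ≈ 2.3978; t = 2.3978 × 1.0616 ≈ 2.5456 days.

2.5 days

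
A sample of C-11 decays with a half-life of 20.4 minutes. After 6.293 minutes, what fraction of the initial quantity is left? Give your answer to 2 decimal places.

n = 6.293/20.4 ≈ 0.30848 half-lives.
Fraction remaining = (1/2)^0.30848 ≈ 0.80749.

0.81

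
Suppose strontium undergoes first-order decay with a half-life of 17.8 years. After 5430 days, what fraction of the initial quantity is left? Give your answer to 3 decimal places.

0.560

5430 days = 14.8767 years.
n = 14.8767/17.8 ≈ 0.83577 half-lives.
Fraction remaining = (1/2)^0.83577 ≈ 0.56028.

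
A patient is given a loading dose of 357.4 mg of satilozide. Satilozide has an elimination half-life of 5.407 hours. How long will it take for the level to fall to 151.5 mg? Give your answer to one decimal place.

Fraction remaining = 151.5/357.4 ≈ 0.42389.
n = log₂(357.4/151.5) = ln(2.3591)/ln 2 ≈ 1.2382 half-lives.
t = n × t½ = 1.2382 × 5.407 ≈ 6.6951 hours.

6.7 hours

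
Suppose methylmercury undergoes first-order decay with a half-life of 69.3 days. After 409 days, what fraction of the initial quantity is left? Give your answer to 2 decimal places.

0.02

n = 409/69.3 ≈ 5.9019 half-lives.
Fraction remaining = (1/2)^5.9019 ≈ 0.016725.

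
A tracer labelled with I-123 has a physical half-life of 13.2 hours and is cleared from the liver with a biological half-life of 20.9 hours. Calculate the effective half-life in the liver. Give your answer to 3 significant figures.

1/t_eff = 1/t_phys + 1/t_biol = 1/13.2 + 1/20.9 = 0.1236 per hour.
t_eff = 13.2 × 20.9 / (13.2 + 20.9) ≈ 8.0903 hours.

8.09 hours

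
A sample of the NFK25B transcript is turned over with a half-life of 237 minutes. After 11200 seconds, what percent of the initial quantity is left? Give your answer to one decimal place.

57.9%

11200 seconds = 186.667 minutes.
n = 186.667/237 ≈ 0.78762 half-lives.
Fraction remaining = (1/2)^0.78762 ≈ 0.5793, i.e. 57.93%.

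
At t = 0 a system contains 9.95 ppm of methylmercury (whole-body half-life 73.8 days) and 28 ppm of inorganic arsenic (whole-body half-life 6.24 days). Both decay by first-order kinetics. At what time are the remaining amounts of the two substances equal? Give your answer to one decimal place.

Set 9.95·(1/2)^(t/73.8) = 28·(1/2)^(t/6.24).
Taking log₂: log₂(9.95/28) = t·(1/73.8 − 1/6.24).
log₂(0.35536) = -1.4927; 1/73.8 − 1/6.24 = -0.14671.
t = -1.4927 / -0.14671 ≈ 10.174 days.

10.2 days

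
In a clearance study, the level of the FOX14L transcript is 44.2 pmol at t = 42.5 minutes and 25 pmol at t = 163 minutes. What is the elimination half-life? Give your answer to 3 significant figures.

147 minutes

Over Δt = 163 − 42.5 = 120.5 minutes, the level fell by a factor of 44.2/25 ≈ 1.768.
n = log₂(1.768) ≈ 0.82212 half-lives, so t½ = 120.5/0.82212 ≈ 146.57 minutes.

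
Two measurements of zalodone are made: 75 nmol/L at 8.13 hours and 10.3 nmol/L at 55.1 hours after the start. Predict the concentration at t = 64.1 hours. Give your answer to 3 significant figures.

Over Δt = 55.1 − 8.13 = 46.97 hours, the level fell by a factor of 75/10.3 ≈ 7.2816.
n = log₂(7.2816) ≈ 2.8642 half-lives, so t½ = 46.97/2.8642 ≈ 16.399 hours.
From t = 55.1 to t = 64.1: 10.3 × (1/2)^((64.1−55.1)/16.399) ≈ 7.0408 nmol/L.

7.04 nmol/L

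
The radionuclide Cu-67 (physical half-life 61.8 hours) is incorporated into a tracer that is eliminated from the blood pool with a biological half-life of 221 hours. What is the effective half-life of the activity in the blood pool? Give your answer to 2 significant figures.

48 hours

1/t_eff = 1/t_phys + 1/t_biol = 1/61.8 + 1/221 = 0.020706 per hour.
t_eff = 61.8 × 221 / (61.8 + 221) ≈ 48.295 hours.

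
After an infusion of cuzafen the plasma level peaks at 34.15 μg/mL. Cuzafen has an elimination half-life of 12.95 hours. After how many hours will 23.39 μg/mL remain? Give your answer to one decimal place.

Fraction remaining = 23.39/34.15 ≈ 0.68492.
n = log₂(34.15/23.39) = ln(1.46)/ln 2 ≈ 0.54599 half-lives.
t = n × t½ = 0.54599 × 12.95 ≈ 7.0706 hours.

7.1 hours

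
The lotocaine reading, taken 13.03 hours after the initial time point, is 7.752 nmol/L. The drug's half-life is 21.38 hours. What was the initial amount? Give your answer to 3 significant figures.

11.8 nmol/L

Number of half-lives elapsed: n = 13.03/21.38 ≈ 0.60945.
A₀ = A × 2^n = 7.752 × 2^0.60945 = 7.752 × 1.5257 ≈ 11.827 nmol/L.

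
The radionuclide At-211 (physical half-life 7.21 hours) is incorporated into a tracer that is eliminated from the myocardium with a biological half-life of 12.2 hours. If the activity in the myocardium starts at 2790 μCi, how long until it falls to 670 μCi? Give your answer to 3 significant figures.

1/t_eff = 1/t_phys + 1/t_biol = 1/7.21 + 1/12.2 = 0.22066 per hour.
t_eff = 7.21 × 12.2 / (7.21 + 12.2) ≈ 4.5318 hours.
n = log₂(2790/670) ≈ 2.058; t = 2.058 × 4.5318 ≈ 9.3266 hours.

9.33 hours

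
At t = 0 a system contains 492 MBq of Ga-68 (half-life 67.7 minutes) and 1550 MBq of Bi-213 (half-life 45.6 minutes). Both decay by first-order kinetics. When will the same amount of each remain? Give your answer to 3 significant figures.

231 minutes

Set 492·(1/2)^(t/67.7) = 1550·(1/2)^(t/45.6).
Taking log₂: log₂(492/1550) = t·(1/67.7 − 1/45.6).
log₂(0.31742) = -1.6555; 1/67.7 − 1/45.6 = -0.0071588.
t = -1.6555 / -0.0071588 ≈ 231.26 minutes.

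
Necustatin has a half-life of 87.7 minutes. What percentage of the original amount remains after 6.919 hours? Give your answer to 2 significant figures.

3.8%

6.919 hours = 415.14 minutes.
n = 415.14/87.7 ≈ 4.7336 half-lives.
Fraction remaining = (1/2)^4.7336 ≈ 0.037587, i.e. 3.7587%.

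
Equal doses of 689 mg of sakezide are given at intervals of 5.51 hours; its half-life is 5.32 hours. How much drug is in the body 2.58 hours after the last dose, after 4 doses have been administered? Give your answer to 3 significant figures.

907 mg

The 4 doses were given 19.11, 13.6, 8.09, 2.58 hours ago.
Total = 689·(1/2)^(19.11/5.32) + 689·(1/2)^(13.6/5.32) + 689·(1/2)^(8.09/5.32) + 689·(1/2)^(2.58/5.32)
      = 57.133 + 117.13 + 240.13 + 492.3 ≈ 906.7 mg.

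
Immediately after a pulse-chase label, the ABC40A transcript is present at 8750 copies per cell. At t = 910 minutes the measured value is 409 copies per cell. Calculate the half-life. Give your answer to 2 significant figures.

210 minutes

A/A₀ = 409/8750 ≈ 0.046743.
n = log₂(21.394) ≈ 4.4191 half-lives elapsed in 910 minutes.
t½ = 910/4.4191 ≈ 205.92 minutes.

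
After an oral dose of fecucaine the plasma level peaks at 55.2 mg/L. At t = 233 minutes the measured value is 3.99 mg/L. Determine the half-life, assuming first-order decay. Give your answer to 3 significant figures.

61.5 minutes

A/A₀ = 3.99/55.2 ≈ 0.072283.
n = log₂(13.835) ≈ 3.7902 half-lives elapsed in 233 minutes.
t½ = 233/3.7902 ≈ 61.474 minutes.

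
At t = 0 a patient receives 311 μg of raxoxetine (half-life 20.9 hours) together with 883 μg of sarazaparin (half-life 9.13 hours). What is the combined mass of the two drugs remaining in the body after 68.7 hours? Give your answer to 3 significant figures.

36.7 μg

raxoxetine: 311 × (1/2)^(68.7/20.9) = 311 × (1/2)^3.2871 ≈ 31.86 μg.
sarazaparin: 883 × (1/2)^(68.7/9.13) = 883 × (1/2)^7.5246 ≈ 4.7953 μg.
Total = 31.86 + 4.7953 ≈ 36.656 μg.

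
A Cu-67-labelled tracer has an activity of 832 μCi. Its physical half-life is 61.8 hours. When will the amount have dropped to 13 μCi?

370.8 hours

13/832 = 1/64, so 6 half-lives have elapsed.
t = 6 × 61.8 = 370.8 hours.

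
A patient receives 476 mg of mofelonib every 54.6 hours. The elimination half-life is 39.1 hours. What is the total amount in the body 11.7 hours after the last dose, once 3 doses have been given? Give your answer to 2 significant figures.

The 3 doses were given 120.9, 66.3, 11.7 hours ago.
Total = 476·(1/2)^(120.9/39.1) + 476·(1/2)^(66.3/39.1) + 476·(1/2)^(11.7/39.1)
      = 55.821 + 146.95 + 386.84 ≈ 589.61 mg.

590 mg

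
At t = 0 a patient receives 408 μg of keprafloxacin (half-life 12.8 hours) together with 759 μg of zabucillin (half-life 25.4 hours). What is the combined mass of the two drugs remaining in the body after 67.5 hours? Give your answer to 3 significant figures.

131 μg

keprafloxacin: 408 × (1/2)^(67.5/12.8) = 408 × (1/2)^5.2734 ≈ 10.549 μg.
zabucillin: 759 × (1/2)^(67.5/25.4) = 759 × (1/2)^2.6575 ≈ 120.3 μg.
Total = 10.549 + 120.3 ≈ 130.85 μg.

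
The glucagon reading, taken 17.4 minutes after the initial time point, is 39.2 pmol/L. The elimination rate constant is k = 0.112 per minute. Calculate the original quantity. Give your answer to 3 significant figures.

t½ = ln 2 / k = 0.69315 / 0.112 ≈ 6.1888 minutes.
Number of half-lives elapsed: n = 17.4/6.1888 ≈ 2.8115.
A₀ = A × 2^n = 39.2 × 2^2.8115 = 39.2 × 7.0203 ≈ 275.19 pmol/L.

275 pmol/L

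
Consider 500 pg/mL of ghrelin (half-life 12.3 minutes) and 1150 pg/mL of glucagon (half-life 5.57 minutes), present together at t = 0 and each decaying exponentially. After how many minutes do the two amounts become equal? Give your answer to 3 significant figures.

12.2 minutes

Set 500·(1/2)^(t/12.3) = 1150·(1/2)^(t/5.57).
Taking log₂: log₂(500/1150) = t·(1/12.3 − 1/5.57).
log₂(0.43478) = -1.2016; 1/12.3 − 1/5.57 = -0.098232.
t = -1.2016 / -0.098232 ≈ 12.233 minutes.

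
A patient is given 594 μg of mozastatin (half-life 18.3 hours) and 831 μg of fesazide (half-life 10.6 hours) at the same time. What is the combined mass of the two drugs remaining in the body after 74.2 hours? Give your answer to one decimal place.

42.2 μg

mozastatin: 594 × (1/2)^(74.2/18.3) = 594 × (1/2)^4.0546 ≈ 35.745 μg.
fesazide: 831 × (1/2)^(74.2/10.6) = 831 × (1/2)^7 ≈ 6.4922 μg.
Total = 35.745 + 6.4922 ≈ 42.237 μg.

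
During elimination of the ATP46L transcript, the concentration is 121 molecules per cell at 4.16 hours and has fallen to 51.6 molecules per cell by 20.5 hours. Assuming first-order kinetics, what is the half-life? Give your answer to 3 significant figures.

Over Δt = 20.5 − 4.16 = 16.34 hours, the level fell by a factor of 121/51.6 ≈ 2.345.
n = log₂(2.345) ≈ 1.2296 half-lives, so t½ = 16.34/1.2296 ≈ 13.289 hours.

13.3 hours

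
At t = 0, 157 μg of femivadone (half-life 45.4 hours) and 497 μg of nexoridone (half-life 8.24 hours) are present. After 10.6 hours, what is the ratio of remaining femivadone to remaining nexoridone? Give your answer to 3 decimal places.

femivadone: 157 × (1/2)^(10.6/45.4) = 157 × (1/2)^0.23348 ≈ 133.54 μg.
nexoridone: 497 × (1/2)^(10.6/8.24) = 497 × (1/2)^1.2864 ≈ 203.76 μg.
Ratio ≈ 133.54 / 203.76 ≈ 0.6554.

0.655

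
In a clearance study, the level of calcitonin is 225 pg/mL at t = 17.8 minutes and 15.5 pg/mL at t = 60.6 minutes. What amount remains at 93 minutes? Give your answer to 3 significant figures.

Over Δt = 60.6 − 17.8 = 42.8 minutes, the level fell by a factor of 225/15.5 ≈ 14.516.
n = log₂(14.516) ≈ 3.8596 half-lives, so t½ = 42.8/3.8596 ≈ 11.089 minutes.
From t = 60.6 to t = 93: 15.5 × (1/2)^((93−60.6)/11.089) ≈ 2.0455 pg/mL.

2.05 pg/mL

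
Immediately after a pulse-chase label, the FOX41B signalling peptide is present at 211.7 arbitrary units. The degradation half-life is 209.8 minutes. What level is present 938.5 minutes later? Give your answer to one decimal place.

9.5 arbitrary units

Number of half-lives: n = 938.5/209.8 ≈ 4.4733.
Remaining = 211.7 × (1/2)^4.4733 = 211.7 × 0.045019 ≈ 9.5306 arbitrary units.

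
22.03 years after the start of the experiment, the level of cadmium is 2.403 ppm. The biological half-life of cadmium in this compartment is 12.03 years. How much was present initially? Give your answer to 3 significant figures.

Number of half-lives elapsed: n = 22.03/12.03 ≈ 1.8313.
A₀ = A × 2^n = 2.403 × 2^1.8313 = 2.403 × 3.5585 ≈ 8.551 ppm.

8.55 ppm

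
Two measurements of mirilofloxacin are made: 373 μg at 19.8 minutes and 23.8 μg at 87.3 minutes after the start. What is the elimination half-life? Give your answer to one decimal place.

Over Δt = 87.3 − 19.8 = 67.5 minutes, the level fell by a factor of 373/23.8 ≈ 15.672.
n = log₂(15.672) ≈ 3.9701 half-lives, so t½ = 67.5/3.9701 ≈ 17.002 minutes.

17.0 minutes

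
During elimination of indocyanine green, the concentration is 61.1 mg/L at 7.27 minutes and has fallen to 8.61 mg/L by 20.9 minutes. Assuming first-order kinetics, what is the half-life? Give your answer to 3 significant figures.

Over Δt = 20.9 − 7.27 = 13.63 minutes, the level fell by a factor of 61.1/8.61 ≈ 7.0964.
n = log₂(7.0964) ≈ 2.8271 half-lives, so t½ = 13.63/2.8271 ≈ 4.8212 minutes.

4.82 minutes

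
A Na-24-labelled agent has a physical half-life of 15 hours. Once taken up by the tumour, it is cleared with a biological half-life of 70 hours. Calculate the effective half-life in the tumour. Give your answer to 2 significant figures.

12 hours

1/t_eff = 1/t_phys + 1/t_biol = 1/15 + 1/70 = 0.080952 per hour.
t_eff = 15 × 70 / (15 + 70) ≈ 12.353 hours.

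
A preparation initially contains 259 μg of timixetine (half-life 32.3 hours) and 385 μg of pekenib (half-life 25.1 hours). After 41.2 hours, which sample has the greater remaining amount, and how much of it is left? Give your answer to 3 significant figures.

timixetine: 259 × (1/2)^1.2755 ≈ 106.99 μg.
pekenib: 385 × (1/2)^1.6414 ≈ 123.41 μg.
Pekenib has more remaining, at ≈ 123.41 μg.

pekenib, 123 μg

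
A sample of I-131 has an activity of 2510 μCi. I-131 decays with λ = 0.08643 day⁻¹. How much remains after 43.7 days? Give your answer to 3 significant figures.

t½ = ln 2 / λ = 0.69315 / 0.08643 ≈ 8.0198 days.
Number of half-lives: n = 43.7/8.0198 ≈ 5.449.
Remaining = 2510 × (1/2)^5.449 = 2510 × 0.022891 ≈ 57.458 μCi.

57.5 μCi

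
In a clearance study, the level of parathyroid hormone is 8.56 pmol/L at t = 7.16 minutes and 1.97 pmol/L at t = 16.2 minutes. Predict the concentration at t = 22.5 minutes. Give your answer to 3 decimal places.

Over Δt = 16.2 − 7.16 = 9.04 minutes, the level fell by a factor of 8.56/1.97 ≈ 4.3452.
n = log₂(4.3452) ≈ 2.1194 half-lives, so t½ = 9.04/2.1194 ≈ 4.2653 minutes.
From t = 16.2 to t = 22.5: 1.97 × (1/2)^((22.5−16.2)/4.2653) ≈ 0.70768 pmol/L.

0.708 pmol/L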